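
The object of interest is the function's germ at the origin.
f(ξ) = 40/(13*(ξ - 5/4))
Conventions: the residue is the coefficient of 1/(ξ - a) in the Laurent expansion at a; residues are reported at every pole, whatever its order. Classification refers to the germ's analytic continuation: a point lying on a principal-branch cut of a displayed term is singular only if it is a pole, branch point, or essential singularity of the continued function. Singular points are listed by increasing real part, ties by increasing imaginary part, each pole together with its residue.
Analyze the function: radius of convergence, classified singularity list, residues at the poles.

Radius of convergence at 0: 5/4.
At 5/4: a pole of order 1; residue 40/13.

Denominator factor (ξ - 5/4): pole of order 1 at 5/4, modulus 5/4.
The radius of convergence is the smallest modulus among the singular points: 5/4.
At the order-1 pole 5/4 set g(ξ) = (ξ - (5/4))*f(ξ) = 40/13.
Simple pole: residue = g(a) at a = 5/4, which is 40/13.


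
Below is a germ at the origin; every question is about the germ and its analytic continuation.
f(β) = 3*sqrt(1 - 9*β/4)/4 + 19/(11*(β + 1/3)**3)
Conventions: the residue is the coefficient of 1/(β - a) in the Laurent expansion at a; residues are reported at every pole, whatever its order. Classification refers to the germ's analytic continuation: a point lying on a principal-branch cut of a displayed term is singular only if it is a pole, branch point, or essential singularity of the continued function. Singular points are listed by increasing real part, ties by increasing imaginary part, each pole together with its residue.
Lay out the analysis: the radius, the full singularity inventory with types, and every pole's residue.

Denominator factor (β + 1/3)^3: pole of order 3 at -1/3, modulus 1/3.
Branch term (3/4)*sqrt(1 - β/(4/9)): its argument vanishes at β = 4/9, a square-root branch point, modulus 4/9.
The radius of convergence is the smallest modulus among the singular points: 1/3.
The branch term is analytic at -1/3 and contributes nothing to the residue; only the rational part matters.
At the order-3 pole -1/3 set g(β) = (β - (-1/3))^3*(rational part) = 19/11.
Order-3 pole: residue = g''(a)/2; g''(-1/3) = 0, so the residue is 0.
List the singular points by increasing real part (a conjugate pair: the negative imaginary part first).

Radius of convergence at 0: 1/3.
At -1/3: a pole of order 3; residue 0.
At 4/9: an algebraic (square-root) branch point.


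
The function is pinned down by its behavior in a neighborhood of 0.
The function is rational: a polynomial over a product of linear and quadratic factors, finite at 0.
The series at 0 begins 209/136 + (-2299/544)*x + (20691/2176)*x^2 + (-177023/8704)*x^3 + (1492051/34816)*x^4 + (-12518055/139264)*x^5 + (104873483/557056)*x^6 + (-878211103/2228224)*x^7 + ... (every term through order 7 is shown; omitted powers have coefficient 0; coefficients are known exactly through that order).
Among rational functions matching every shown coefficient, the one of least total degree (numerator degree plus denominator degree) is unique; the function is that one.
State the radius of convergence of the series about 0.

The radius of convergence is 1 - (1/11)*sqrt(33).

No rational of total degree below 2 reproduces all 8 coefficients; solving the [0/2] Pade equations on them gives f(x) = 19/(17*(x**2 + 2*x + 8/11)), whose expansion matches every shown term.
Denominator factor (x**2 + 2*x + 8/11): discriminant 12/11, real irrational roots -1 + (1/11)*sqrt(33) and -1 - (1/11)*sqrt(33); poles of order 1, moduli 1 - (1/11)*sqrt(33) and 1 + (1/11)*sqrt(33).
The radius of convergence is the smallest modulus among the singular points: 1 - (1/11)*sqrt(33).


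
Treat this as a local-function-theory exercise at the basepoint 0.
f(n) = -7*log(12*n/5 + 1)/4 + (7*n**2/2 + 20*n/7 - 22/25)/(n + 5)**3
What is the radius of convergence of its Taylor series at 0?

Denominator factor (n + 5)^3: pole of order 3 at -5, modulus 5.
Branch term (-7/4)*log(1 - n/(-5/12)): its argument vanishes at n = -5/12, a logarithmic branch point, modulus 5/12.
The radius of convergence is the smallest modulus among the singular points: 5/12.

The radius of convergence is 5/12.


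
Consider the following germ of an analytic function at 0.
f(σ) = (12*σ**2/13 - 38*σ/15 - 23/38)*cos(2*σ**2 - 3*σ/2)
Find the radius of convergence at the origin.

The factor cos(2*σ**2 - 3*σ/2) is entire and contributes no finite singular point.
The polynomial part has no poles.
No finite singular points: the Taylor series at 0 converges everywhere.

The radius of convergence is infinite.


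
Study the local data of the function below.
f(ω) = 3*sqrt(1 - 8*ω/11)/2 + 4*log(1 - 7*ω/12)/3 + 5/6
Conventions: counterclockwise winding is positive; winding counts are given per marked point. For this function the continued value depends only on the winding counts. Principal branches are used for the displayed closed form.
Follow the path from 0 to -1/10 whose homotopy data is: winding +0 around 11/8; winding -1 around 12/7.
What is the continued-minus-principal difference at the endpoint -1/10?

Continued minus principal equals -(8/3)*pi*i.

The rational part is single-valued and drops out of the difference; each branch term changes only by its own monodromy.
(3/2)*sqrt(1 - ω/(11/8)): winding +0 is even, the square root returns to the same sheet, contribution 0.
(4/3)*log(1 - ω/(12/7)): each positive loop around 12/7 adds 2*pi*i to the log, so winding -1 contributes (4/3)*(-1)*2*pi*i = -(8/3)*pi*i.
Summing the contributions at ω = -1/10 gives -(8/3)*pi*i.


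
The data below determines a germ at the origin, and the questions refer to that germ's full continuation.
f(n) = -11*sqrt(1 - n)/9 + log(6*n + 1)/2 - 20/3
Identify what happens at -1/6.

The term (1/2)*log(1 - n/(-1/6)) has argument 1 - -1/6/(-1/6) = 0 at -1/6: a logarithmic (infinitely-sheeted) branch point; the remaining terms are analytic or single-valued there.

The point is a logarithmic branch point.


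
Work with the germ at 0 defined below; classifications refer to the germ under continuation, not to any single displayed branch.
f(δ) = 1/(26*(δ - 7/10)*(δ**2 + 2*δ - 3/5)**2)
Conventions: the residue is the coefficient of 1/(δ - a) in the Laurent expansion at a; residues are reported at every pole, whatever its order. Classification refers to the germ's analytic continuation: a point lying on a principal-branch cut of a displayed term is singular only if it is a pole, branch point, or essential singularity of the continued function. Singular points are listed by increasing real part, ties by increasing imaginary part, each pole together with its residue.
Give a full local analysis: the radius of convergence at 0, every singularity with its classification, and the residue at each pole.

Radius of convergence at 0: -1 + (2/5)*sqrt(10).
At -1 - (2/5)*sqrt(10): a pole of order 2; residue -2500/216333 + (81175/27690624)*sqrt(10).
At -1 + (2/5)*sqrt(10): a pole of order 2; residue -2500/216333 - (81175/27690624)*sqrt(10).
At 7/10: a pole of order 1; residue 5000/216333.


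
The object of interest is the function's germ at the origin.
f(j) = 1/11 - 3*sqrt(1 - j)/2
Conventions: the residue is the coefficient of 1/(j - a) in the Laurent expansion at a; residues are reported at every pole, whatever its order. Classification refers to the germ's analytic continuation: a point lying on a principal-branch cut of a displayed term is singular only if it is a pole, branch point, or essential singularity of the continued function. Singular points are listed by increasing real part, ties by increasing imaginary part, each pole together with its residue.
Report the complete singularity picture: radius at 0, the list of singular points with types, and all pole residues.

Radius of convergence at 0: 1.
At 1: an algebraic (square-root) branch point.

Branch term (-3/2)*sqrt(1 - j/(1)): its argument vanishes at j = 1, a square-root branch point, modulus 1.
The radius of convergence is the smallest modulus among the singular points: 1.


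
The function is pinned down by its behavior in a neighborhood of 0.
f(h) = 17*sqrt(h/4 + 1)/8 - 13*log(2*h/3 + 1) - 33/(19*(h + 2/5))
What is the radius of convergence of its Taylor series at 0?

Denominator factor (h + 2/5): pole of order 1 at -2/5, modulus 2/5.
Branch term (17/8)*sqrt(1 - h/(-4)): its argument vanishes at h = -4, a square-root branch point, modulus 4.
Branch term (-13)*log(1 - h/(-3/2)): its argument vanishes at h = -3/2, a logarithmic branch point, modulus 3/2.
The radius of convergence is the smallest modulus among the singular points: 2/5.

The radius of convergence is 2/5.


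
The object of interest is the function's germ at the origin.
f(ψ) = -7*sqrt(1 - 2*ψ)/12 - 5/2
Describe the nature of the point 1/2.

The point is an algebraic (square-root) branch point.

The term (-7/12)*sqrt(1 - ψ/(1/2)) has argument 1 - 1/2/(1/2) = 0 at 1/2: a square-root (algebraic, two-sheeted) branch point; the remaining terms are analytic or single-valued there.


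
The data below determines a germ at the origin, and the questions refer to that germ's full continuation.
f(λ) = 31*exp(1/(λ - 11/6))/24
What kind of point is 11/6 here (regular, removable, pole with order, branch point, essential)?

The exponent 1/(λ - (11/6)) has a pole at 11/6, so exp(1/(λ - (11/6))) takes every nonzero value near it: an essential singularity (not a pole of any order).

The point is an essential singularity.


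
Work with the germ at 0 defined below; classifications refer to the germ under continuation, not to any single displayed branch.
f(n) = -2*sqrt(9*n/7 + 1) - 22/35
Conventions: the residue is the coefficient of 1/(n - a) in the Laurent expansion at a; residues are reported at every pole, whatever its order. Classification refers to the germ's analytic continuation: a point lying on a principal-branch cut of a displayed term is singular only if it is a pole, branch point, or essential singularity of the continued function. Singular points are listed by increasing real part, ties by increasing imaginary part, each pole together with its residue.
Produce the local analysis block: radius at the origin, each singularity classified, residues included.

Branch term (-2)*sqrt(1 - n/(-7/9)): its argument vanishes at n = -7/9, a square-root branch point, modulus 7/9.
The radius of convergence is the smallest modulus among the singular points: 7/9.

Radius of convergence at 0: 7/9.
At -7/9: an algebraic (square-root) branch point.


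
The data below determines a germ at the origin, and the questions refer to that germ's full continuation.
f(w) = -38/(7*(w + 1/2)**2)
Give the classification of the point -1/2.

The point is a pole of order 2.

The denominator factor w + 1/2 vanishes at -1/2 and appears to the power 2; the numerator there equals -38/7, nonzero, and no other factor vanishes.
Hence a pole whose order is the multiplicity, 2.


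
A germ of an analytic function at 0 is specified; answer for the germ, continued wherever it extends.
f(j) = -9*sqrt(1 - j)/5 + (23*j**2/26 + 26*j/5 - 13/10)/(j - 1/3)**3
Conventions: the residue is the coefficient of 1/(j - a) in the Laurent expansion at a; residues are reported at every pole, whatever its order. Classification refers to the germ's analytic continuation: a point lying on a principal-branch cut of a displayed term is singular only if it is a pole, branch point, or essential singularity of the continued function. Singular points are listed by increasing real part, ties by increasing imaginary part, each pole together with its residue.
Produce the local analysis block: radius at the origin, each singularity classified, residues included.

Denominator factor (j - 1/3)^3: pole of order 3 at 1/3, modulus 1/3.
Branch term (-9/5)*sqrt(1 - j/(1)): its argument vanishes at j = 1, a square-root branch point, modulus 1.
The radius of convergence is the smallest modulus among the singular points: 1/3.
The branch term is analytic at 1/3 and contributes nothing to the residue; only the rational part matters.
At the order-3 pole 1/3 set g(j) = (j - (1/3))^3*(rational part) = 23*j**2/26 + 26*j/5 - 13/10.
Order-3 pole: residue = g''(a)/2; g''(1/3) = 23/13, so the residue is 23/26.
List the singular points by increasing real part (a conjugate pair: the negative imaginary part first).

Radius of convergence at 0: 1/3.
At 1/3: a pole of order 3; residue 23/26.
At 1: an algebraic (square-root) branch point.


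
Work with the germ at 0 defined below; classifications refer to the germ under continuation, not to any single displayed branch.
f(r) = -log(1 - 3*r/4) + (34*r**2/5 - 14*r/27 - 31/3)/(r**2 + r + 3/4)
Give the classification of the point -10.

The point is a regular point.

Denominator factors: r**2 + r + 3/4 = 363/4 at r = -10 — none vanishes.
Branch term log(1 - r/(4/3)): argument at -10 is 17/2, nonzero, so -10 is not its branch point (a point on a principal cut is still regular for the continued germ).
So the germ continues analytically to -10.


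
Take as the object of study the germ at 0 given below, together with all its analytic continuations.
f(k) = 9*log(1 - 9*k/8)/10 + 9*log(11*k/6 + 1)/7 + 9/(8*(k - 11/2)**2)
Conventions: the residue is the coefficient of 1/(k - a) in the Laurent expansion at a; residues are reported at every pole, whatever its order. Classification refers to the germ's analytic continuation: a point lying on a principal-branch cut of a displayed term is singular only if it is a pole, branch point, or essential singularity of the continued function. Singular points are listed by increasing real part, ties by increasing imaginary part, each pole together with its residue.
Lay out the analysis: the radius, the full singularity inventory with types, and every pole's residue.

Radius of convergence at 0: 6/11.
At -6/11: a logarithmic branch point.
At 8/9: a logarithmic branch point.
At 11/2: a pole of order 2; residue 0.

Denominator factor (k - 11/2)^2: pole of order 2 at 11/2, modulus 11/2.
Branch term (9/7)*log(1 - k/(-6/11)): its argument vanishes at k = -6/11, a logarithmic branch point, modulus 6/11.
Branch term (9/10)*log(1 - k/(8/9)): its argument vanishes at k = 8/9, a logarithmic branch point, modulus 8/9.
The radius of convergence is the smallest modulus among the singular points: 6/11.
The branch terms are analytic at 11/2 and contribute nothing to the residue; only the rational part matters.
At the order-2 pole 11/2 set g(k) = (k - (11/2))^2*(rational part) = 9/8.
Order-2 pole: residue = g'(a); g'(11/2) = 0, so the residue is 0.
List the singular points by increasing real part (a conjugate pair: the negative imaginary part first).


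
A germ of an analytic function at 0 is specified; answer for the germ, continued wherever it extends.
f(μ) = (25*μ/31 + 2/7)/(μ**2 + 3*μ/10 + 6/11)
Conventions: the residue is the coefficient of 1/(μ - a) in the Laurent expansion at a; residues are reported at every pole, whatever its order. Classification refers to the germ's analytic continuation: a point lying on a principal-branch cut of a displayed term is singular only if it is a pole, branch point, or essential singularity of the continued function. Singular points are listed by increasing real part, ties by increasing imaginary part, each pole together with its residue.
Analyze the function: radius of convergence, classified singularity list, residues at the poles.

Radius of convergence at 0: (1/11)*sqrt(66).
At (-3/20) - ((1/220)*sqrt(25311))*i: a pole of order 1; residue (25/62) + ((55/76818)*sqrt(25311))*i.
At (-3/20) + ((1/220)*sqrt(25311))*i: a pole of order 1; residue (25/62) - ((55/76818)*sqrt(25311))*i.


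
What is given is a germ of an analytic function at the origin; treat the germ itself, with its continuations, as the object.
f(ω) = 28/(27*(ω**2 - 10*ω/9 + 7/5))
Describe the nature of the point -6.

The point is a regular point.

Denominator factors: ω**2 - 10*ω/9 + 7/5 = 661/15 at ω = -6 — none vanishes.
So the germ continues analytically to -6.


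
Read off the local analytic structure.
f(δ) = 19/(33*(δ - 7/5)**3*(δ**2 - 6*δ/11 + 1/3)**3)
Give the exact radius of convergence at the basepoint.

The radius of convergence is (1/3)*sqrt(3).

Denominator factor (δ - 7/5)^3: pole of order 3 at 7/5, modulus 7/5.
Denominator factor (δ**2 - 6*δ/11 + 1/3)^3: discriminant -376/363, complex-conjugate roots (3/11) + ((1/33)*sqrt(282))*i and (3/11) - ((1/33)*sqrt(282))*i; poles of order 3, moduli (1/3)*sqrt(3) and (1/3)*sqrt(3).
The radius of convergence is the smallest modulus among the singular points: (1/3)*sqrt(3).


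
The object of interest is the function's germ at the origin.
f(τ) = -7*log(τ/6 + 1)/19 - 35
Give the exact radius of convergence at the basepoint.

Branch term (-7/19)*log(1 - τ/(-6)): its argument vanishes at τ = -6, a logarithmic branch point, modulus 6.
The radius of convergence is the smallest modulus among the singular points: 6.

The radius of convergence is 6.


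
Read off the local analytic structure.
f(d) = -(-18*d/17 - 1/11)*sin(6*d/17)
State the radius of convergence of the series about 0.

The factor -sin(6*d/17) is entire and contributes no finite singular point.
The polynomial part has no poles.
No finite singular points: the Taylor series at 0 converges everywhere.

The radius of convergence is infinite.


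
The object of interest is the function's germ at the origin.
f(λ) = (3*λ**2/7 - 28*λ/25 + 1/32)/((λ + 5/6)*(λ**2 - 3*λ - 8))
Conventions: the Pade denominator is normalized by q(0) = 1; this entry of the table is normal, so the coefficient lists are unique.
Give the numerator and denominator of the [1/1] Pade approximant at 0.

The Pade approximant has numerator coefficients [-3/640, 139394253/838096000]; denominator coefficients [1, 4049803/2095240].

Taylor coefficients needed (expand at 0): a_0 = -3/640, a_1 = 22449/128000, a_2 = -12149409/35840000.
Write the denominator as Q(λ) = 1 + q1*λ. Requiring Q*f - P = O(λ^3) with deg P <= 1 kills the coefficients of λ^2..λ^2 in Q*f:
  λ^2: a_2 + q1*a_1 = 0, i.e. -12149409/35840000 + (22449/128000)*q1 = 0.
Solving this linear system: q1 = 4049803/2095240.
The numerator is Q*f truncated at degree 1: P0 = a_0 = -3/640; P1 = a_1 + q1*a_0 = 139394253/838096000.


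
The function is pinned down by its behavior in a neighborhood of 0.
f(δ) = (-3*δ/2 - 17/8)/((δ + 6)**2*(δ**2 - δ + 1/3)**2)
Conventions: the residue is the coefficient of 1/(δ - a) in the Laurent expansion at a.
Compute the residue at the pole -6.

At the order-2 pole -6 set g(δ) = (δ - (-6))^2*f(δ) = (-3*δ/2 - 17/8)/(δ**2 - δ + 1/3)**2.
Order-2 pole: residue = g'(a); g'(-6) = 12447/8193532, so the residue is 12447/8193532.

The residue is 12447/8193532.


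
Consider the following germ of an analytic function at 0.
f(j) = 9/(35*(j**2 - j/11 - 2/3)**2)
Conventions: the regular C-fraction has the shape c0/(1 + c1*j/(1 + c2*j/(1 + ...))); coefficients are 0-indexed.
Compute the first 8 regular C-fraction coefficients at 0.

Taylor coefficients (expand at 0): a_0 = 81/140, a_1 = -243/1540, a_2 = 119799/67760, a_3 = -133407/186340, a_4 = 134463321/32795840, a_5 = -784413477/360754240, a_6 = 135651389067/15873186560, a_7 = -482369594823/87302526080.
c0 = a_0 = 81/140. Peel one level at a time: if S = 1 + c*j/S' with S'(0) = 1, then c is the j-coefficient of S and S' = c*j/(S - 1).
S_1 = c0/f = 1 + (3/11)*j + (-1443/484)*j^2 + ...; c1 = 3/11.
S_2 = c1*j/(S_1 - 1) = 1 + (481/44)*j + (234265/1936)*j^2 + ...; c2 = 481/44.
S_3 = c2*j/(S_2 - 1) = 1 + (-234265/21164)*j + (178959/231361)*j^2 + ...; c3 = -234265/21164.
S_4 = c3*j/(S_3 - 1) = 1 + (7874196/112681465)*j + (-771639264/54880090225)*j^2 + ...; c4 = 7874196/112681465.
S_5 = c4*j/(S_4 - 1) = 1 + (23238072/115492645)*j + (-174603/243049)*j^2 + ...; c5 = 23238072/115492645.
S_6 = c5*j/(S_5 - 1) = 1 + (2576915/721752)*j + (28346065/2143296)*j^2 + ...; c6 = 2576915/721752.
S_7 = c6*j/(S_6 - 1) = 1 + (-5423/1464)*j + ...; c7 = -5423/1464.

The regular C-fraction coefficients are [81/140, 3/11, 481/44, -234265/21164, 7874196/112681465, 23238072/115492645, 2576915/721752, -5423/1464].


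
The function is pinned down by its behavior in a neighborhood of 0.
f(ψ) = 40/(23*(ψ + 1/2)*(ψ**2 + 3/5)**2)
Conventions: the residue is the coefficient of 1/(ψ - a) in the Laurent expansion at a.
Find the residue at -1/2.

The residue is 16000/6647.

At the order-1 pole -1/2 set g(ψ) = (ψ - (-1/2))*f(ψ) = 40/(23*(ψ**2 + 3/5)**2).
Simple pole: residue = g(a) at a = -1/2, which is 16000/6647.


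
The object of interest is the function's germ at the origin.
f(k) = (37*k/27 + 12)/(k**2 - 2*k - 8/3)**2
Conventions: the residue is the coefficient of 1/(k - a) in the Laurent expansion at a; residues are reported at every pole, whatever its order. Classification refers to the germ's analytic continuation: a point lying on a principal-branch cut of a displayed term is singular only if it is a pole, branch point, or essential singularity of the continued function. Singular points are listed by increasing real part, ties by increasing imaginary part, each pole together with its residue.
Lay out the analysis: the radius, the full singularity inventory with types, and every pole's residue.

Denominator factor (k**2 - 2*k - 8/3)^2: discriminant 44/3, real irrational roots 1 + (1/3)*sqrt(33) and 1 - (1/3)*sqrt(33); poles of order 2, moduli 1 + (1/3)*sqrt(33) and -1 + (1/3)*sqrt(33).
The radius of convergence is the smallest modulus among the singular points: -1 + (1/3)*sqrt(33).
The factor k**2 - 2*k - 8/3 splits as (k - a)(k - a') with a = 1 - (1/3)*sqrt(33), a' = 1 + (1/3)*sqrt(33). At the order-2 pole a set g(k) = (k - a)^2*f(k) = [37*k/27 + 12] / (k - a')^2.
Order-2 pole: residue = g'(a); g'(1 - (1/3)*sqrt(33)) = (361/4356)*sqrt(33), so the residue is (361/4356)*sqrt(33).
The factor k**2 - 2*k - 8/3 splits as (k - a)(k - a') with a = 1 + (1/3)*sqrt(33), a' = 1 - (1/3)*sqrt(33). At the order-2 pole a set g(k) = (k - a)^2*f(k) = [37*k/27 + 12] / (k - a')^2.
Order-2 pole: residue = g'(a); g'(1 + (1/3)*sqrt(33)) = -(361/4356)*sqrt(33), so the residue is -(361/4356)*sqrt(33).
List the singular points by increasing real part (a conjugate pair: the negative imaginary part first).

Radius of convergence at 0: -1 + (1/3)*sqrt(33).
At 1 - (1/3)*sqrt(33): a pole of order 2; residue (361/4356)*sqrt(33).
At 1 + (1/3)*sqrt(33): a pole of order 2; residue -(361/4356)*sqrt(33).


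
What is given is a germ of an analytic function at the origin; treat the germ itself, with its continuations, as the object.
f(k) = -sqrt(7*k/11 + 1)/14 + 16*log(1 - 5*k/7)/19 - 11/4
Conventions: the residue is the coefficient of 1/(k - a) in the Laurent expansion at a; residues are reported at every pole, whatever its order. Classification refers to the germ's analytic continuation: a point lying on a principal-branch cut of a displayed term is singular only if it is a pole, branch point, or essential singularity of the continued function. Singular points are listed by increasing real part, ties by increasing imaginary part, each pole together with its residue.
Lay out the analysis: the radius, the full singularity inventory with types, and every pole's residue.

Branch term (-1/14)*sqrt(1 - k/(-11/7)): its argument vanishes at k = -11/7, a square-root branch point, modulus 11/7.
Branch term (16/19)*log(1 - k/(7/5)): its argument vanishes at k = 7/5, a logarithmic branch point, modulus 7/5.
The radius of convergence is the smallest modulus among the singular points: 7/5.
List the singular points by increasing real part (a conjugate pair: the negative imaginary part first).

Radius of convergence at 0: 7/5.
At -11/7: an algebraic (square-root) branch point.
At 7/5: a logarithmic branch point.


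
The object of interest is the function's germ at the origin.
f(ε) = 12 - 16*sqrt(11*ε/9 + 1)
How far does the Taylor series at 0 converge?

Branch term (-16)*sqrt(1 - ε/(-9/11)): its argument vanishes at ε = -9/11, a square-root branch point, modulus 9/11.
The radius of convergence is the smallest modulus among the singular points: 9/11.

The radius of convergence is 9/11.


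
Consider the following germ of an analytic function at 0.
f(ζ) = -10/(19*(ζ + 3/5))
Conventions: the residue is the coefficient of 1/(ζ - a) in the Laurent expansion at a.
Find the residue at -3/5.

At the order-1 pole -3/5 set g(ζ) = (ζ - (-3/5))*f(ζ) = -10/19.
Simple pole: residue = g(a) at a = -3/5, which is -10/19.

The residue is -10/19.


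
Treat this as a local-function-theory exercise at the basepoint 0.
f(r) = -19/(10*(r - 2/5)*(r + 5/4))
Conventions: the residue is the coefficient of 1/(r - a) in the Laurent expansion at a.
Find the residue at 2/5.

At the order-1 pole 2/5 set g(r) = (r - (2/5))*f(r) = -19/(10*(r + 5/4)).
Simple pole: residue = g(a) at a = 2/5, which is -38/33.

The residue is -38/33.


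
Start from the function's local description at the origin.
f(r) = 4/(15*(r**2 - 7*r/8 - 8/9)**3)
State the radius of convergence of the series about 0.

Denominator factor (r**2 - 7*r/8 - 8/9)^3: discriminant 2489/576, real irrational roots 7/16 + (1/48)*sqrt(2489) and 7/16 - (1/48)*sqrt(2489); poles of order 3, moduli 7/16 + (1/48)*sqrt(2489) and -7/16 + (1/48)*sqrt(2489).
The radius of convergence is the smallest modulus among the singular points: -7/16 + (1/48)*sqrt(2489).

The radius of convergence is -7/16 + (1/48)*sqrt(2489).


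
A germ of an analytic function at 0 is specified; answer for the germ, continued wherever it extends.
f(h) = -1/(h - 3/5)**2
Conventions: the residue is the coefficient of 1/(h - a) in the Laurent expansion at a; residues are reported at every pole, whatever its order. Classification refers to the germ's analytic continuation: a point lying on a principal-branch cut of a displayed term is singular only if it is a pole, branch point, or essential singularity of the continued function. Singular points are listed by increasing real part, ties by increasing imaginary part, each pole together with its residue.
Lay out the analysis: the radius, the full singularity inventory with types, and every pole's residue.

Denominator factor (h - 3/5)^2: pole of order 2 at 3/5, modulus 3/5.
The radius of convergence is the smallest modulus among the singular points: 3/5.
At the order-2 pole 3/5 set g(h) = (h - (3/5))^2*f(h) = -1.
Order-2 pole: residue = g'(a); g'(3/5) = 0, so the residue is 0.

Radius of convergence at 0: 3/5.
At 3/5: a pole of order 2; residue 0.


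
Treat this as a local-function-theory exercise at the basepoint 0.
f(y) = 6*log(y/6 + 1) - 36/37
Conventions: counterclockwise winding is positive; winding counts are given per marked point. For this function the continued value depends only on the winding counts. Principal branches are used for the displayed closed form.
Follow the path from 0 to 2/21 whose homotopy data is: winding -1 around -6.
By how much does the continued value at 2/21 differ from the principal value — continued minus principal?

Continued minus principal equals -(12)*pi*i.

The rational part is single-valued and drops out of the difference; each branch term changes only by its own monodromy.
(6)*log(1 - y/(-6)): each positive loop around -6 adds 2*pi*i to the log, so winding -1 contributes (6)*(-1)*2*pi*i = -(12)*pi*i.
Summing the contributions at y = 2/21 gives -(12)*pi*i.


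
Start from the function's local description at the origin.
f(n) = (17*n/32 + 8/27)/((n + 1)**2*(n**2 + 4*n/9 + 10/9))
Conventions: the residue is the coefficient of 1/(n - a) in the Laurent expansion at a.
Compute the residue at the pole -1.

The residue is 4043/21600.

At the order-2 pole -1 set g(n) = (n - (-1))^2*f(n) = (17*n/32 + 8/27)/(n**2 + 4*n/9 + 10/9).
Order-2 pole: residue = g'(a); g'(-1) = 4043/21600, so the residue is 4043/21600.


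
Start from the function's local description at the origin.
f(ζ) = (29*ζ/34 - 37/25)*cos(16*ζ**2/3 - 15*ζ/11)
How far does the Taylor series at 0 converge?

The radius of convergence is infinite.

The factor cos(16*ζ**2/3 - 15*ζ/11) is entire and contributes no finite singular point.
The polynomial part has no poles.
No finite singular points: the Taylor series at 0 converges everywhere.


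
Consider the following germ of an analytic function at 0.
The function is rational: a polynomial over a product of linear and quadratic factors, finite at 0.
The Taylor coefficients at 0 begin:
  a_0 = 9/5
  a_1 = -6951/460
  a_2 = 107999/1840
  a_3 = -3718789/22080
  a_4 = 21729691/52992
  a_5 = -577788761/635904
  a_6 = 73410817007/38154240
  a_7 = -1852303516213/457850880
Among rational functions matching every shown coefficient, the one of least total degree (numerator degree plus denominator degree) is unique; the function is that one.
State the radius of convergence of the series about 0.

The radius of convergence is 4/9.

No rational of total degree below 4 reproduces all 8 coefficients; solving the [1/3] Pade equations on them gives f(α) = (3/10 - 24*α/23)/((α + 4/9)*(α**2 + α + 3/8)), whose expansion matches every shown term.
Denominator factor (α + 4/9): pole of order 1 at -4/9, modulus 4/9.
Denominator factor (α**2 + α + 3/8): discriminant -1/2, complex-conjugate roots (-1/2) + ((1/4)*sqrt(2))*i and (-1/2) - ((1/4)*sqrt(2))*i; poles of order 1, moduli (1/4)*sqrt(6) and (1/4)*sqrt(6).
The radius of convergence is the smallest modulus among the singular points: 4/9.


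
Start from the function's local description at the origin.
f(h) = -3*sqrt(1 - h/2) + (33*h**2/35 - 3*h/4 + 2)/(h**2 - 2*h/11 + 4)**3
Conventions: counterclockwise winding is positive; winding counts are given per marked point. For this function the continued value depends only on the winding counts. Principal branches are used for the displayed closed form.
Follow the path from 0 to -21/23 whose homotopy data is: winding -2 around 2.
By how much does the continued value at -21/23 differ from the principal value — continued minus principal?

The rational part is single-valued and drops out of the difference; each branch term changes only by its own monodromy.
(-3)*sqrt(1 - h/(2)): winding -2 is even, the square root returns to the same sheet, contribution 0.
Summing the contributions at h = -21/23 gives 0.

Continued minus principal equals 0.


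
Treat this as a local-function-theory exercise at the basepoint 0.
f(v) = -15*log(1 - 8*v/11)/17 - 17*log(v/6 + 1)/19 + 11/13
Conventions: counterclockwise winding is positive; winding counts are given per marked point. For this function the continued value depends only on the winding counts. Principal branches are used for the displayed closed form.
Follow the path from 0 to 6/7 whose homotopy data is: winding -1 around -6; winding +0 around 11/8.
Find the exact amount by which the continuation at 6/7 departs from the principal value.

Continued minus principal equals (34/19)*pi*i.

The rational part is single-valued and drops out of the difference; each branch term changes only by its own monodromy.
(-15/17)*log(1 - v/(11/8)): winding 0 around 11/8, so this term returns to its principal value, contribution 0.
(-17/19)*log(1 - v/(-6)): each positive loop around -6 adds 2*pi*i to the log, so winding -1 contributes (-17/19)*(-1)*2*pi*i = (34/19)*pi*i.
Summing the contributions at v = 6/7 gives (34/19)*pi*i.


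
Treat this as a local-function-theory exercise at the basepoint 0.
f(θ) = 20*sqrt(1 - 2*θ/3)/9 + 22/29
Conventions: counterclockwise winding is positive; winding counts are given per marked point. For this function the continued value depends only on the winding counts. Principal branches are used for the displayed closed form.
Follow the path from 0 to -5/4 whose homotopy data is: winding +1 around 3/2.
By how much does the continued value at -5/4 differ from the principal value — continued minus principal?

The rational part is single-valued and drops out of the difference; each branch term changes only by its own monodromy.
(20/9)*sqrt(1 - θ/(3/2)): winding +1 is odd, the square root flips sign, contributing -2*(20/9)*sqrt(1 - (-5/4)/(3/2)) = -2*(20/9)*sqrt(11/6) = -(20/27)*sqrt(66).
Summing the contributions at θ = -5/4 gives -(20/27)*sqrt(66).

Continued minus principal equals -(20/27)*sqrt(66).


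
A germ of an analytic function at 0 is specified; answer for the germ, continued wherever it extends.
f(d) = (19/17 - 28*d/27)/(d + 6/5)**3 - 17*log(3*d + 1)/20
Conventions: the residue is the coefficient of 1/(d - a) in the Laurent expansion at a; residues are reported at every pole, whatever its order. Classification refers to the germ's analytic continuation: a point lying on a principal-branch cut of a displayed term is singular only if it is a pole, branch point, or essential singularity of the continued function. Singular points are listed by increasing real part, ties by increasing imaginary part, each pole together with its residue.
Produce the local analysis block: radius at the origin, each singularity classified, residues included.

Denominator factor (d + 6/5)^3: pole of order 3 at -6/5, modulus 6/5.
Branch term (-17/20)*log(1 - d/(-1/3)): its argument vanishes at d = -1/3, a logarithmic branch point, modulus 1/3.
The radius of convergence is the smallest modulus among the singular points: 1/3.
The branch term is analytic at -6/5 and contributes nothing to the residue; only the rational part matters.
At the order-3 pole -6/5 set g(d) = (d - (-6/5))^3*(rational part) = 19/17 - 28*d/27.
Order-3 pole: residue = g''(a)/2; g''(-6/5) = 0, so the residue is 0.
List the singular points by increasing real part (a conjugate pair: the negative imaginary part first).

Radius of convergence at 0: 1/3.
At -6/5: a pole of order 3; residue 0.
At -1/3: a logarithmic branch point.


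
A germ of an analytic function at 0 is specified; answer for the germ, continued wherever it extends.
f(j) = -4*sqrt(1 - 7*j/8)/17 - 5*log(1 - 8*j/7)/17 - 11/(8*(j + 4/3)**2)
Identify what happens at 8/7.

The point is an algebraic (square-root) branch point.

The term (-4/17)*sqrt(1 - j/(8/7)) has argument 1 - 8/7/(8/7) = 0 at 8/7: a square-root (algebraic, two-sheeted) branch point; the remaining terms are analytic or single-valued there.


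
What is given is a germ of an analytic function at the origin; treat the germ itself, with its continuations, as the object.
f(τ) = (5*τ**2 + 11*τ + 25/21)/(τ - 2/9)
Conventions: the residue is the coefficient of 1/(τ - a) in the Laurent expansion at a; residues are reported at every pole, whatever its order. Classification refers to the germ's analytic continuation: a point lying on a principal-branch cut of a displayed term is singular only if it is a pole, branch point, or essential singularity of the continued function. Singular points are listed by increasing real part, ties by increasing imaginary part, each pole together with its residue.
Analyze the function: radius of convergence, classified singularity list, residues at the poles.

Denominator factor (τ - 2/9): pole of order 1 at 2/9, modulus 2/9.
The radius of convergence is the smallest modulus among the singular points: 2/9.
At the order-1 pole 2/9 set g(τ) = (τ - (2/9))*f(τ) = 5*τ**2 + 11*τ + 25/21.
Simple pole: residue = g(a) at a = 2/9, which is 2201/567.

Radius of convergence at 0: 2/9.
At 2/9: a pole of order 1; residue 2201/567.


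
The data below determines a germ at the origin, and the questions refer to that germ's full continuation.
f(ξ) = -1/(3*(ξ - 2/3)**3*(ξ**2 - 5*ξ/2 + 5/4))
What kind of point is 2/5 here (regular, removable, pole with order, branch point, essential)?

The point is a regular point.

Denominator factors: ξ**2 - 5*ξ/2 + 5/4 = 41/100 at ξ = 2/5; ξ - 2/3 = -4/15 at ξ = 2/5 — none vanishes.
So the germ continues analytically to 2/5.


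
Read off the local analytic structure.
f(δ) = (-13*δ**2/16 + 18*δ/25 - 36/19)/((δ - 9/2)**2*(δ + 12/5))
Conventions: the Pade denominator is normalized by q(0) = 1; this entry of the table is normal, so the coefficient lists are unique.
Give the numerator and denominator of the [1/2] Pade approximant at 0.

The Pade approximant has numerator coefficients [-20/513, 285922591/10740057705]; denominator coefficients [1, -8306497/25122942, -4857089701/7235407296].

Taylor coefficients needed (expand at 0): a_0 = -20/513, a_1 = 317/23085, a_2 = -23969/1108080, a_3 = 247261/119672640.
Write the denominator as Q(δ) = 1 + q1*δ + q2*δ^2. Requiring Q*f - P = O(δ^4) with deg P <= 1 kills the coefficients of δ^2..δ^3 in Q*f:
  δ^2: a_2 + q1*a_1 + q2*a_0 = 0, i.e. -23969/1108080 + (317/23085)*q1 + (-20/513)*q2 = 0.
  δ^3: a_3 + q1*a_2 + q2*a_1 = 0, i.e. 247261/119672640 + (-23969/1108080)*q1 + (317/23085)*q2 = 0.
Solving this linear system: q1 = -8306497/25122942, q2 = -4857089701/7235407296.
The numerator is Q*f truncated at degree 1: P0 = a_0 = -20/513; P1 = a_1 + q1*a_0 = 285922591/10740057705.


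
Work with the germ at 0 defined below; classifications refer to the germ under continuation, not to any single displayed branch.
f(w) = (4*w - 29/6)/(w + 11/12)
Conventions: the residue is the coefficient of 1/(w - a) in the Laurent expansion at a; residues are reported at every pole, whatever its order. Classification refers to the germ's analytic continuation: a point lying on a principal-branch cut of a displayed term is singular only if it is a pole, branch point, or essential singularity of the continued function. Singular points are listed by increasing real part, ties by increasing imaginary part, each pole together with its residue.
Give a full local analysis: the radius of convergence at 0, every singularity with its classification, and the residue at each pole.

Denominator factor (w + 11/12): pole of order 1 at -11/12, modulus 11/12.
The radius of convergence is the smallest modulus among the singular points: 11/12.
At the order-1 pole -11/12 set g(w) = (w - (-11/12))*f(w) = 4*w - 29/6.
Simple pole: residue = g(a) at a = -11/12, which is -17/2.

Radius of convergence at 0: 11/12.
At -11/12: a pole of order 1; residue -17/2.


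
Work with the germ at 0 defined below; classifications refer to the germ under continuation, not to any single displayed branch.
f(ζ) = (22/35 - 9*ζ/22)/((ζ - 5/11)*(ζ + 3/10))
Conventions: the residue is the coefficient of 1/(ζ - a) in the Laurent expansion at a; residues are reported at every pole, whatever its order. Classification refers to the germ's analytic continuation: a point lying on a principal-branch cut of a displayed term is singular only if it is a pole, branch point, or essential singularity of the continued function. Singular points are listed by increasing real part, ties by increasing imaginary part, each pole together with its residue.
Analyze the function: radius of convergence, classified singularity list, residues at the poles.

Radius of convergence at 0: 3/10.
At -3/10: a pole of order 1; residue -1157/1162.
At 5/11: a pole of order 1; residue 3749/6391.

Denominator factor (ζ - 5/11): pole of order 1 at 5/11, modulus 5/11.
Denominator factor (ζ + 3/10): pole of order 1 at -3/10, modulus 3/10.
The radius of convergence is the smallest modulus among the singular points: 3/10.
At the order-1 pole -3/10 set g(ζ) = (ζ - (-3/10))*f(ζ) = (22/35 - 9*ζ/22)/(ζ - 5/11).
Simple pole: residue = g(a) at a = -3/10, which is -1157/1162.
At the order-1 pole 5/11 set g(ζ) = (ζ - (5/11))*f(ζ) = (22/35 - 9*ζ/22)/(ζ + 3/10).
Simple pole: residue = g(a) at a = 5/11, which is 3749/6391.
List the singular points by increasing real part (a conjugate pair: the negative imaginary part first).


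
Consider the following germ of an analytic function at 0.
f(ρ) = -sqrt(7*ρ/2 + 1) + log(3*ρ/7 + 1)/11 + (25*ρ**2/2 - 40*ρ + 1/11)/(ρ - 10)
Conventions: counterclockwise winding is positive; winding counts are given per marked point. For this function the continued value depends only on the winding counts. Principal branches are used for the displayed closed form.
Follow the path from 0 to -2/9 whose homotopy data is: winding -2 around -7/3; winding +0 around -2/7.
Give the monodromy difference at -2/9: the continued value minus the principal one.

The rational part is single-valued and drops out of the difference; each branch term changes only by its own monodromy.
(-1)*sqrt(1 - ρ/(-2/7)): winding +0 is even, the square root returns to the same sheet, contribution 0.
(1/11)*log(1 - ρ/(-7/3)): each positive loop around -7/3 adds 2*pi*i to the log, so winding -2 contributes (1/11)*(-2)*2*pi*i = -(4/11)*pi*i.
Summing the contributions at ρ = -2/9 gives -(4/11)*pi*i.

Continued minus principal equals -(4/11)*pi*i.
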